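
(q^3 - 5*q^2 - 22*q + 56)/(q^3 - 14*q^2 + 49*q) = (q^2 + 2*q - 8)/(q*(q - 7))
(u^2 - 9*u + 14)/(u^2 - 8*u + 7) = (u - 2)/(u - 1)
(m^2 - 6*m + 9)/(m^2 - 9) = (m - 3)/(m + 3)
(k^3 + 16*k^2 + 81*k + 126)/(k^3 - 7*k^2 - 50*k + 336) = (k^2 + 9*k + 18)/(k^2 - 14*k + 48)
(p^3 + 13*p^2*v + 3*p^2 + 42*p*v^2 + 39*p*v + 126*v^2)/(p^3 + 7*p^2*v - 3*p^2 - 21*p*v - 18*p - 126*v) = (p + 6*v)/(p - 6)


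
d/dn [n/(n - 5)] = -5/(n - 5)^2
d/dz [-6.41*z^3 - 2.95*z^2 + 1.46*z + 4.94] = -19.23*z^2 - 5.9*z + 1.46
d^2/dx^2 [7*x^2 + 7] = 14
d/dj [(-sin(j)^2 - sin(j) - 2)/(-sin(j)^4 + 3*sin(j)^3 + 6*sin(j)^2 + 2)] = 2*(-sin(j)^5 - sin(j)^3 + 12*sin(j)^2 + 10*sin(j) - 1)*cos(j)/(sin(j)^4 - 3*sin(j)^3 - 6*sin(j)^2 - 2)^2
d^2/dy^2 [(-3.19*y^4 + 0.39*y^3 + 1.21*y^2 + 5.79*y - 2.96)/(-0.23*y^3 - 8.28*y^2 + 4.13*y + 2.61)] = (4.44089209850063e-16*y^8 + 444.820368*y^6 - 647.089866*y^5 - 161.147172*y^4 - 287.623434000001*y^3 + 1237.667334*y^2 - 1363.366242*y + 337.251796)/(0.012167*y^9 + 1.314036*y^8 + 46.649865*y^7 + 520.058313*y^6 - 867.492219*y^5 - 98.243442*y^4 + 469.770976*y^3 + 35.657037*y^2 - 84.401919*y - 17.779581)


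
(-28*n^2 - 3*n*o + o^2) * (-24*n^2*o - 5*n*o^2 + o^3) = 672*n^4*o + 212*n^3*o^2 - 37*n^2*o^3 - 8*n*o^4 + o^5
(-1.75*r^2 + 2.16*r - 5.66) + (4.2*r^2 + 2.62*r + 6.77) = 2.45*r^2 + 4.78*r + 1.11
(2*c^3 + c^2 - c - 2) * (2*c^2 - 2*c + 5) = 4*c^5 - 2*c^4 + 6*c^3 + 3*c^2 - c - 10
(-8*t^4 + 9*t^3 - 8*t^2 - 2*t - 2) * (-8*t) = 64*t^5 - 72*t^4 + 64*t^3 + 16*t^2 + 16*t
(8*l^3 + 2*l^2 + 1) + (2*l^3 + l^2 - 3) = 10*l^3 + 3*l^2 - 2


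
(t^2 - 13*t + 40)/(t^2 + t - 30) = (t - 8)/(t + 6)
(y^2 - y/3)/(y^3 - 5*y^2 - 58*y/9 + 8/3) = 3*y/(3*y^2 - 14*y - 24)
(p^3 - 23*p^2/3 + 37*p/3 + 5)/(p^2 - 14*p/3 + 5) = (3*p^2 - 14*p - 5)/(3*p - 5)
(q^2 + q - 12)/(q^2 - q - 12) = (-q^2 - q + 12)/(-q^2 + q + 12)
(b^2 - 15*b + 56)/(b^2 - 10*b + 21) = (b - 8)/(b - 3)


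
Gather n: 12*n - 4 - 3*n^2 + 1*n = -3*n^2 + 13*n - 4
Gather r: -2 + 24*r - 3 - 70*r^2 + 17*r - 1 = -70*r^2 + 41*r - 6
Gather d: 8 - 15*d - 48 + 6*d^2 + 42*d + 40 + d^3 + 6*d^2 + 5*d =d^3 + 12*d^2 + 32*d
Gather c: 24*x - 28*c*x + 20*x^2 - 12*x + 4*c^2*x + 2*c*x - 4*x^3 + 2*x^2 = 4*c^2*x - 26*c*x - 4*x^3 + 22*x^2 + 12*x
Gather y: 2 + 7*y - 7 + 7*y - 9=14*y - 14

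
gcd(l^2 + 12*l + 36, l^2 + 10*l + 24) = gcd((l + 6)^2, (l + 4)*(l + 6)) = l + 6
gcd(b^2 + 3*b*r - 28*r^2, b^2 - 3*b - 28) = 1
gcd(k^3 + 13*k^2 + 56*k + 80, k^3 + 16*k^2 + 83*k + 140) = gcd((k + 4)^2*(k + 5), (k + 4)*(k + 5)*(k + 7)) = k^2 + 9*k + 20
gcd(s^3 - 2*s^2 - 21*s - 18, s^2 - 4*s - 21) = s + 3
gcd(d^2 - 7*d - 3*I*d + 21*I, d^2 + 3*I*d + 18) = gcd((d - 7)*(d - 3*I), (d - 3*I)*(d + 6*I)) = d - 3*I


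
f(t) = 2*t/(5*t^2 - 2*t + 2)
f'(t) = 2*t*(2 - 10*t)/(5*t^2 - 2*t + 2)^2 + 2/(5*t^2 - 2*t + 2)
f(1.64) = 0.27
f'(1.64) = -0.15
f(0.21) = 0.23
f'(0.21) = 1.10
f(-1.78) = -0.17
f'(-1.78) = -0.06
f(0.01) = 0.01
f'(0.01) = 1.02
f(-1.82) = -0.16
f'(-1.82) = -0.06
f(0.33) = 0.35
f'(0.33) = 0.82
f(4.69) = 0.09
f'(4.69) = -0.02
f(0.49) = 0.44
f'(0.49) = 0.32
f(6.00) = 0.07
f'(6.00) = -0.01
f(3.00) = 0.15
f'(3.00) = -0.05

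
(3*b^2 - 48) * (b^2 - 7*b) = 3*b^4 - 21*b^3 - 48*b^2 + 336*b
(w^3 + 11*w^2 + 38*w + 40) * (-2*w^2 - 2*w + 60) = -2*w^5 - 24*w^4 - 38*w^3 + 504*w^2 + 2200*w + 2400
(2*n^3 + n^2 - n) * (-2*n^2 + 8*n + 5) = -4*n^5 + 14*n^4 + 20*n^3 - 3*n^2 - 5*n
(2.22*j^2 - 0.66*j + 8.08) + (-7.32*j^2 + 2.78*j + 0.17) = -5.1*j^2 + 2.12*j + 8.25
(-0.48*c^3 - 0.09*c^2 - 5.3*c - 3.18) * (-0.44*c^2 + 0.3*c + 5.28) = 0.2112*c^5 - 0.1044*c^4 - 0.2294*c^3 - 0.666*c^2 - 28.938*c - 16.7904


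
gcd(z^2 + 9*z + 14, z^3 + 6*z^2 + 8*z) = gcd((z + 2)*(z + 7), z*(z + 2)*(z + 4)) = z + 2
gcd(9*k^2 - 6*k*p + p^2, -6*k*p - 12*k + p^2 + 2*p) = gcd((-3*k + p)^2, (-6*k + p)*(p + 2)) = 1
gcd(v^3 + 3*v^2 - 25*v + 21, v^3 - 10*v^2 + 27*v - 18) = v^2 - 4*v + 3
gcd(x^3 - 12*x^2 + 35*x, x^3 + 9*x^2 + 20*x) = x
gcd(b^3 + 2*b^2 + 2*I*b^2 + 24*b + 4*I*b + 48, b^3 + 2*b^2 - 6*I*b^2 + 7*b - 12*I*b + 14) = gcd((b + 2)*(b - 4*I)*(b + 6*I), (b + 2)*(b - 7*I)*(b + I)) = b + 2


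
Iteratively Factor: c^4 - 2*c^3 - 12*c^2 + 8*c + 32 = (c - 4)*(c^3 + 2*c^2 - 4*c - 8) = (c - 4)*(c + 2)*(c^2 - 4) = (c - 4)*(c + 2)^2*(c - 2)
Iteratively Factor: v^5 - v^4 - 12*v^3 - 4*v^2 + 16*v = (v)*(v^4 - v^3 - 12*v^2 - 4*v + 16) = v*(v - 4)*(v^3 + 3*v^2 - 4) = v*(v - 4)*(v + 2)*(v^2 + v - 2) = v*(v - 4)*(v + 2)^2*(v - 1)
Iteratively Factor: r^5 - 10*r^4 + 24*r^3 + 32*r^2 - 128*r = (r - 4)*(r^4 - 6*r^3 + 32*r) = (r - 4)*(r + 2)*(r^3 - 8*r^2 + 16*r) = (r - 4)^2*(r + 2)*(r^2 - 4*r) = (r - 4)^3*(r + 2)*(r)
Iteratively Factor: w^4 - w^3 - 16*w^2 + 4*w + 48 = (w + 3)*(w^3 - 4*w^2 - 4*w + 16) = (w + 2)*(w + 3)*(w^2 - 6*w + 8) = (w - 2)*(w + 2)*(w + 3)*(w - 4)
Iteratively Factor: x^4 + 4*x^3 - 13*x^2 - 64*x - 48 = (x + 3)*(x^3 + x^2 - 16*x - 16) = (x + 1)*(x + 3)*(x^2 - 16) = (x - 4)*(x + 1)*(x + 3)*(x + 4)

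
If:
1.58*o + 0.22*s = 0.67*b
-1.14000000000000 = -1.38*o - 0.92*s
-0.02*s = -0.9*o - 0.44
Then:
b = -0.43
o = -0.45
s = 1.91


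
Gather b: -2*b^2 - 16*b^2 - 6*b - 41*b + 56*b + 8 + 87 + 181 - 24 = -18*b^2 + 9*b + 252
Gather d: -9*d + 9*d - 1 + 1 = 0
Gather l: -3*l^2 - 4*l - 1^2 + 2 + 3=-3*l^2 - 4*l + 4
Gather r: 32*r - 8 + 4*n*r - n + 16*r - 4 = -n + r*(4*n + 48) - 12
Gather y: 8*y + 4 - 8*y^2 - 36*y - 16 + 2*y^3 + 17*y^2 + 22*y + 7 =2*y^3 + 9*y^2 - 6*y - 5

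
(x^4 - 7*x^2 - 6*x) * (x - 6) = x^5 - 6*x^4 - 7*x^3 + 36*x^2 + 36*x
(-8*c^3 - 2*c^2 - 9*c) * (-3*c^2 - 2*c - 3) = 24*c^5 + 22*c^4 + 55*c^3 + 24*c^2 + 27*c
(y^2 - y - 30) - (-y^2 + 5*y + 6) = 2*y^2 - 6*y - 36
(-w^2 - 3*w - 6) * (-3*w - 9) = 3*w^3 + 18*w^2 + 45*w + 54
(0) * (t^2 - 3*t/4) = 0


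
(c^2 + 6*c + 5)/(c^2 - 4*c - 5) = (c + 5)/(c - 5)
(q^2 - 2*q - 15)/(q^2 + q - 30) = (q + 3)/(q + 6)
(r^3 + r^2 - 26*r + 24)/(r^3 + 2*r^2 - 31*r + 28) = (r + 6)/(r + 7)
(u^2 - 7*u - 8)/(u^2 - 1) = (u - 8)/(u - 1)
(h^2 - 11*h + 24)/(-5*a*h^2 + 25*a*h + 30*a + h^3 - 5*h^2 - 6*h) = (-h^2 + 11*h - 24)/(5*a*h^2 - 25*a*h - 30*a - h^3 + 5*h^2 + 6*h)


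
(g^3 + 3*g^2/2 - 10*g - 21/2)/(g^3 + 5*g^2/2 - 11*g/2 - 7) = (g - 3)/(g - 2)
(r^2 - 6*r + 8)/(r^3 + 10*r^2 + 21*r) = (r^2 - 6*r + 8)/(r*(r^2 + 10*r + 21))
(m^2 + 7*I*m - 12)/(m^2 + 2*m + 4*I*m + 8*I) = (m + 3*I)/(m + 2)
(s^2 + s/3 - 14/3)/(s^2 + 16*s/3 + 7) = (s - 2)/(s + 3)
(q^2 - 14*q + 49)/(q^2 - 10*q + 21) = (q - 7)/(q - 3)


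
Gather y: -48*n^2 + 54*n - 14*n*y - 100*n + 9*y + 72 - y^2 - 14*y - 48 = -48*n^2 - 46*n - y^2 + y*(-14*n - 5) + 24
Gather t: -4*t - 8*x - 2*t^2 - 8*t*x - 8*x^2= -2*t^2 + t*(-8*x - 4) - 8*x^2 - 8*x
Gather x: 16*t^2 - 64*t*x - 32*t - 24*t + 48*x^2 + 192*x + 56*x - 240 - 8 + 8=16*t^2 - 56*t + 48*x^2 + x*(248 - 64*t) - 240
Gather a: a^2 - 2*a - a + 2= a^2 - 3*a + 2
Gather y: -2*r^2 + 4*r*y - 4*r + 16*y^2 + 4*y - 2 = -2*r^2 - 4*r + 16*y^2 + y*(4*r + 4) - 2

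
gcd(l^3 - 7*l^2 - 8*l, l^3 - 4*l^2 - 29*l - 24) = l^2 - 7*l - 8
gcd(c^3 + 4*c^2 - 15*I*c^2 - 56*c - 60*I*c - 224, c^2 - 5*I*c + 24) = c - 8*I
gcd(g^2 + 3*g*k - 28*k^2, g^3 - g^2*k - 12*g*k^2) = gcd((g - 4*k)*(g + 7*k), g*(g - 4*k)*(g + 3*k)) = g - 4*k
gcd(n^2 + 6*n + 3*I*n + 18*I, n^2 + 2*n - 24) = n + 6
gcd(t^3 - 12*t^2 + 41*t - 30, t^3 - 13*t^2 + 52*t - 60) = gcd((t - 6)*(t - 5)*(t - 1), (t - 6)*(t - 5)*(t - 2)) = t^2 - 11*t + 30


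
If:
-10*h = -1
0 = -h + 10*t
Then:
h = 1/10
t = 1/100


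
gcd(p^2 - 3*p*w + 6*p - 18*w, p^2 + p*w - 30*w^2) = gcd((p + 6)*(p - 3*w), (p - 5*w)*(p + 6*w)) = 1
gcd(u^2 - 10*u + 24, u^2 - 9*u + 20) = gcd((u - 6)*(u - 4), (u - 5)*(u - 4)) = u - 4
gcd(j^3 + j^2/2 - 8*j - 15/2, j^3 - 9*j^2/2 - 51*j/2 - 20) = j^2 + 7*j/2 + 5/2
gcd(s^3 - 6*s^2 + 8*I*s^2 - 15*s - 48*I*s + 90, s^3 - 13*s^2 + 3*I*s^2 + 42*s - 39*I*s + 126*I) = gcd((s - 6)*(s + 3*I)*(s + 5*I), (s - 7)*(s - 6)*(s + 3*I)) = s^2 + s*(-6 + 3*I) - 18*I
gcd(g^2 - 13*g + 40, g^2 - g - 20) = g - 5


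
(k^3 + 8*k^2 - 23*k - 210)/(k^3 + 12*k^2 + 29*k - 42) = (k - 5)/(k - 1)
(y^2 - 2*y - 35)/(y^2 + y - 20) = (y - 7)/(y - 4)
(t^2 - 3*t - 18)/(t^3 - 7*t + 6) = (t - 6)/(t^2 - 3*t + 2)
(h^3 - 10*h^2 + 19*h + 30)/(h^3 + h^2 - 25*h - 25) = (h - 6)/(h + 5)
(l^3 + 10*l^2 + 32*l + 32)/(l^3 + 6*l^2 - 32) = (l + 2)/(l - 2)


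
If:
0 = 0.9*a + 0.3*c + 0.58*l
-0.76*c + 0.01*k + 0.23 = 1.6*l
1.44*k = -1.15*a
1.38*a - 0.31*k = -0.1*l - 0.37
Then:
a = -0.16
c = 2.54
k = 0.13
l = -1.06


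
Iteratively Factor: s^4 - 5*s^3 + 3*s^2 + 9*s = (s - 3)*(s^3 - 2*s^2 - 3*s) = (s - 3)*(s + 1)*(s^2 - 3*s) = (s - 3)^2*(s + 1)*(s)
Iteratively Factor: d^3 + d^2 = (d + 1)*(d^2) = d*(d + 1)*(d)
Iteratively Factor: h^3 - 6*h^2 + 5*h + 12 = (h - 4)*(h^2 - 2*h - 3) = (h - 4)*(h - 3)*(h + 1)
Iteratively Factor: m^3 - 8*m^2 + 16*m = (m)*(m^2 - 8*m + 16) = m*(m - 4)*(m - 4)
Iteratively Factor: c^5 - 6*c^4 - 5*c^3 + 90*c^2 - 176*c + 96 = (c - 1)*(c^4 - 5*c^3 - 10*c^2 + 80*c - 96) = (c - 1)*(c + 4)*(c^3 - 9*c^2 + 26*c - 24) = (c - 2)*(c - 1)*(c + 4)*(c^2 - 7*c + 12) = (c - 3)*(c - 2)*(c - 1)*(c + 4)*(c - 4)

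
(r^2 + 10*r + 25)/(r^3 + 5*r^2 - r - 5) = (r + 5)/(r^2 - 1)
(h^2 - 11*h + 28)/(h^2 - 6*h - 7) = (h - 4)/(h + 1)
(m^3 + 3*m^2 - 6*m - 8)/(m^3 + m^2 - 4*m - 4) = (m + 4)/(m + 2)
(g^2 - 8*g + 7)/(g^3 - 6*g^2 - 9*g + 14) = 1/(g + 2)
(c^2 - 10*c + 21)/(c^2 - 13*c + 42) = (c - 3)/(c - 6)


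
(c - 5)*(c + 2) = c^2 - 3*c - 10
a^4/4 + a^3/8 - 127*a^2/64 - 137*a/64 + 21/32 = (a/4 + 1/2)*(a - 3)*(a - 1/4)*(a + 7/4)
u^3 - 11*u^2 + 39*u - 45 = (u - 5)*(u - 3)^2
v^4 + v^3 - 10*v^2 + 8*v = v*(v - 2)*(v - 1)*(v + 4)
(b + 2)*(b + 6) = b^2 + 8*b + 12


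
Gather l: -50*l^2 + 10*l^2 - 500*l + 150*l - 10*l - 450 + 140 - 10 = -40*l^2 - 360*l - 320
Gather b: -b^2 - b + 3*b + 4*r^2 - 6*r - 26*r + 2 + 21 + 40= -b^2 + 2*b + 4*r^2 - 32*r + 63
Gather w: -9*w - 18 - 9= -9*w - 27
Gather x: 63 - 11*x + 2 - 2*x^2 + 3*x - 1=-2*x^2 - 8*x + 64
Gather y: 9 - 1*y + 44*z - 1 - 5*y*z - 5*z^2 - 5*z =y*(-5*z - 1) - 5*z^2 + 39*z + 8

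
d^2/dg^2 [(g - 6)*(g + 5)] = 2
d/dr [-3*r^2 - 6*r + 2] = -6*r - 6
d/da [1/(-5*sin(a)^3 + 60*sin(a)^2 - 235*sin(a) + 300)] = (3*sin(a)^2 - 24*sin(a) + 47)*cos(a)/(5*(sin(a)^3 - 12*sin(a)^2 + 47*sin(a) - 60)^2)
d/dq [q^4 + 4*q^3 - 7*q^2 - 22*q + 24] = 4*q^3 + 12*q^2 - 14*q - 22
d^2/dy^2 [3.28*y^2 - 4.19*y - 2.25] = 6.56000000000000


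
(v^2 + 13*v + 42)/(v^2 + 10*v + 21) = (v + 6)/(v + 3)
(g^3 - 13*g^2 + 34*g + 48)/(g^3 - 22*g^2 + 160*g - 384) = (g + 1)/(g - 8)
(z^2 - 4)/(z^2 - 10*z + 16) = (z + 2)/(z - 8)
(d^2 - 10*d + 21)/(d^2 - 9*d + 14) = (d - 3)/(d - 2)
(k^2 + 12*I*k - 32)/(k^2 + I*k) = (k^2 + 12*I*k - 32)/(k*(k + I))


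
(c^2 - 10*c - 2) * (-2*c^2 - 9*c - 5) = -2*c^4 + 11*c^3 + 89*c^2 + 68*c + 10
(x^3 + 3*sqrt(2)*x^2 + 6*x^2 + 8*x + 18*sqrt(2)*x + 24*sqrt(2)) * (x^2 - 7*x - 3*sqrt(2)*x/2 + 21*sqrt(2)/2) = x^5 - x^4 + 3*sqrt(2)*x^4/2 - 43*x^3 - 3*sqrt(2)*x^3/2 - 51*sqrt(2)*x^2 - 47*x^2 - 84*sqrt(2)*x + 306*x + 504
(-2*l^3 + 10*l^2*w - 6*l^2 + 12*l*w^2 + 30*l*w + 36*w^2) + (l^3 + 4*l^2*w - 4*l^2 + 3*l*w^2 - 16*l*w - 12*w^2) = -l^3 + 14*l^2*w - 10*l^2 + 15*l*w^2 + 14*l*w + 24*w^2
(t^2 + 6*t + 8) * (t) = t^3 + 6*t^2 + 8*t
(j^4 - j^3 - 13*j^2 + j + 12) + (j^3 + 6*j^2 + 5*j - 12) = j^4 - 7*j^2 + 6*j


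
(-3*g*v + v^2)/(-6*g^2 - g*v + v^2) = v/(2*g + v)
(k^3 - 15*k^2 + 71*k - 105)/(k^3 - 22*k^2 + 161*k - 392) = (k^2 - 8*k + 15)/(k^2 - 15*k + 56)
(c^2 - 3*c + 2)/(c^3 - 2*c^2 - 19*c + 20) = (c - 2)/(c^2 - c - 20)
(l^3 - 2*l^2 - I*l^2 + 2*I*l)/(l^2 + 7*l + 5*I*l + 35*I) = l*(l^2 - l*(2 + I) + 2*I)/(l^2 + l*(7 + 5*I) + 35*I)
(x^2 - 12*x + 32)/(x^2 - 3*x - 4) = (x - 8)/(x + 1)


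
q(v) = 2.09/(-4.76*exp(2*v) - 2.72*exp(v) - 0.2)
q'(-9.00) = 0.02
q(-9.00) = -10.43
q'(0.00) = 0.43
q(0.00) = -0.27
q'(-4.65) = 1.10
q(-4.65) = -9.23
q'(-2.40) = 2.88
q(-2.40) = -4.30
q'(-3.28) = 2.53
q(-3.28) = -6.76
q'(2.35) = 0.01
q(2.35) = -0.00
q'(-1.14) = 1.59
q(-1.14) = -1.34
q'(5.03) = 0.00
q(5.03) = -0.00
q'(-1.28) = 1.78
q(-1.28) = -1.58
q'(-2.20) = 2.79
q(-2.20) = -3.73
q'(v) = 2.09*(9.52*exp(2*v) + 2.72*exp(v))/(-4.76*exp(2*v) - 2.72*exp(v) - 0.2)^2 = (19.8968*exp(v) + 5.6848)*exp(v)/(4.76*exp(2*v) + 2.72*exp(v) + 0.2)^2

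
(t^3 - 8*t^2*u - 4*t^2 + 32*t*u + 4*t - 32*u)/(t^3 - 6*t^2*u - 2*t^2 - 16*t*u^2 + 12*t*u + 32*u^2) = (t - 2)/(t + 2*u)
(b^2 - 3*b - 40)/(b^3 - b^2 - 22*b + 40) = (b - 8)/(b^2 - 6*b + 8)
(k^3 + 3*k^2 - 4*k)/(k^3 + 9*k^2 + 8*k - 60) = k*(k^2 + 3*k - 4)/(k^3 + 9*k^2 + 8*k - 60)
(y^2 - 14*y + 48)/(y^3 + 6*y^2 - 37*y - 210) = (y - 8)/(y^2 + 12*y + 35)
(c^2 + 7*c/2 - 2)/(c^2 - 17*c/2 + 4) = (c + 4)/(c - 8)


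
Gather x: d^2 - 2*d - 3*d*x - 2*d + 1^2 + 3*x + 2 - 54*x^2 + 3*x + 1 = d^2 - 4*d - 54*x^2 + x*(6 - 3*d) + 4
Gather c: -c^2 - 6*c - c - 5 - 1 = -c^2 - 7*c - 6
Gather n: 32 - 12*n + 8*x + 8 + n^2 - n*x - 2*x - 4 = n^2 + n*(-x - 12) + 6*x + 36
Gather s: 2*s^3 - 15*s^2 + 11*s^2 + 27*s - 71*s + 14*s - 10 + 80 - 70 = 2*s^3 - 4*s^2 - 30*s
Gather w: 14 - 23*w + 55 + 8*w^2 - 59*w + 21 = 8*w^2 - 82*w + 90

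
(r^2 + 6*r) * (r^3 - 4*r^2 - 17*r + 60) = r^5 + 2*r^4 - 41*r^3 - 42*r^2 + 360*r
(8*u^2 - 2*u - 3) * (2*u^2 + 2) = 16*u^4 - 4*u^3 + 10*u^2 - 4*u - 6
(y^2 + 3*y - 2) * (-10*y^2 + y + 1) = -10*y^4 - 29*y^3 + 24*y^2 + y - 2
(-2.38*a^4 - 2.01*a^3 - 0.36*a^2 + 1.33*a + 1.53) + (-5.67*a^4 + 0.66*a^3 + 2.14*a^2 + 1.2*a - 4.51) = -8.05*a^4 - 1.35*a^3 + 1.78*a^2 + 2.53*a - 2.98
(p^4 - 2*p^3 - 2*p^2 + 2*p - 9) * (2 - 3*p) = -3*p^5 + 8*p^4 + 2*p^3 - 10*p^2 + 31*p - 18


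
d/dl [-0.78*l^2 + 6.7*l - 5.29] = 6.7 - 1.56*l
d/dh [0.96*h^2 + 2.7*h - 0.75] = 1.92*h + 2.7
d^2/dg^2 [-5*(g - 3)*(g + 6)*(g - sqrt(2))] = -30*g - 30 + 10*sqrt(2)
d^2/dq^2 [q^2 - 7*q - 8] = 2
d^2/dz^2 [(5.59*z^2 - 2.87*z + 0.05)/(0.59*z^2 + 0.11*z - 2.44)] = (-2.723676*z^3 + 48.388614*z^2 - 24.770442*z + 65.165802)/(0.205379*z^6 + 0.114873*z^5 - 2.526675*z^4 - 0.948805*z^3 + 10.4493*z^2 + 1.964688*z - 14.526784)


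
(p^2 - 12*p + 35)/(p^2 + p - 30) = (p - 7)/(p + 6)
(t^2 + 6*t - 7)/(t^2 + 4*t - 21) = (t - 1)/(t - 3)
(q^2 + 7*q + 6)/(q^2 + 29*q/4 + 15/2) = 4*(q + 1)/(4*q + 5)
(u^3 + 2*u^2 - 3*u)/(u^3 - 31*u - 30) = u*(-u^2 - 2*u + 3)/(-u^3 + 31*u + 30)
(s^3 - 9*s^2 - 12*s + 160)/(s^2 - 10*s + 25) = (s^2 - 4*s - 32)/(s - 5)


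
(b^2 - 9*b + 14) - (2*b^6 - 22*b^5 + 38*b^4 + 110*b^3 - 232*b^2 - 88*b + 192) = -2*b^6 + 22*b^5 - 38*b^4 - 110*b^3 + 233*b^2 + 79*b - 178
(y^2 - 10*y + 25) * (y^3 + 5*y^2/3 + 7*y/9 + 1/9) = y^5 - 25*y^4/3 + 82*y^3/9 + 34*y^2 + 55*y/3 + 25/9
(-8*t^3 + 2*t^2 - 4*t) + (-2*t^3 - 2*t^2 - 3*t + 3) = -10*t^3 - 7*t + 3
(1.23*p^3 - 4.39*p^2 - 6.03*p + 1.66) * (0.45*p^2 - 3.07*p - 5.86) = 0.5535*p^5 - 5.7516*p^4 + 3.556*p^3 + 44.9845*p^2 + 30.2396*p - 9.7276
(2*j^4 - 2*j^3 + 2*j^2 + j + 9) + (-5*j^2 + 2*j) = 2*j^4 - 2*j^3 - 3*j^2 + 3*j + 9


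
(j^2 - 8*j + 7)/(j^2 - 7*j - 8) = (-j^2 + 8*j - 7)/(-j^2 + 7*j + 8)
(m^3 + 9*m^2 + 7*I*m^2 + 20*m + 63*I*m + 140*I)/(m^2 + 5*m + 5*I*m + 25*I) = (m^2 + m*(4 + 7*I) + 28*I)/(m + 5*I)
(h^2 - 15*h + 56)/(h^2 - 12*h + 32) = (h - 7)/(h - 4)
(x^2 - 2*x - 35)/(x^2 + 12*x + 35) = (x - 7)/(x + 7)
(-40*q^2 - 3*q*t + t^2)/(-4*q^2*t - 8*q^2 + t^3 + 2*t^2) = (40*q^2 + 3*q*t - t^2)/(4*q^2*t + 8*q^2 - t^3 - 2*t^2)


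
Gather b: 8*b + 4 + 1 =8*b + 5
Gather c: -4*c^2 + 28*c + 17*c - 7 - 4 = -4*c^2 + 45*c - 11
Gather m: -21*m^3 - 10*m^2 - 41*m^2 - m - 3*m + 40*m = -21*m^3 - 51*m^2 + 36*m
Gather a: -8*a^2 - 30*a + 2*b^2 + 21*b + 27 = -8*a^2 - 30*a + 2*b^2 + 21*b + 27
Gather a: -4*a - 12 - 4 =-4*a - 16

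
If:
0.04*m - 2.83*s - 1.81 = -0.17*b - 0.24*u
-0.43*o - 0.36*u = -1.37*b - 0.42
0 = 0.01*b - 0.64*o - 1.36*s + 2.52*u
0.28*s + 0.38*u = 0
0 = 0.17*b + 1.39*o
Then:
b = -0.29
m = 45.89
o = 0.04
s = -0.01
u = 0.01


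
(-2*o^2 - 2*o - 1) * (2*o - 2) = -4*o^3 + 2*o + 2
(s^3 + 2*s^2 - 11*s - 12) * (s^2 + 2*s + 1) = s^5 + 4*s^4 - 6*s^3 - 32*s^2 - 35*s - 12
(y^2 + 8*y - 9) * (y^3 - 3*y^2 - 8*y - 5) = y^5 + 5*y^4 - 41*y^3 - 42*y^2 + 32*y + 45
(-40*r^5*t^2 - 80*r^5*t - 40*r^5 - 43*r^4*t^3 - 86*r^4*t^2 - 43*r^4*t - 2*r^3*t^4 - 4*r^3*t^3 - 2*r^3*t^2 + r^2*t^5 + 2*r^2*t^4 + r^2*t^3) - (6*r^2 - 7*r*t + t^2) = -40*r^5*t^2 - 80*r^5*t - 40*r^5 - 43*r^4*t^3 - 86*r^4*t^2 - 43*r^4*t - 2*r^3*t^4 - 4*r^3*t^3 - 2*r^3*t^2 + r^2*t^5 + 2*r^2*t^4 + r^2*t^3 - 6*r^2 + 7*r*t - t^2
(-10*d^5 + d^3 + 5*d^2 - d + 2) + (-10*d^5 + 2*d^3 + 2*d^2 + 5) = -20*d^5 + 3*d^3 + 7*d^2 - d + 7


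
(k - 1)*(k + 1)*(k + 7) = k^3 + 7*k^2 - k - 7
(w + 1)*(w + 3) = w^2 + 4*w + 3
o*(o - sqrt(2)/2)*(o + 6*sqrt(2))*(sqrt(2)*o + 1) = sqrt(2)*o^4 + 12*o^3 - sqrt(2)*o^2/2 - 6*o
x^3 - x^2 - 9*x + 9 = (x - 3)*(x - 1)*(x + 3)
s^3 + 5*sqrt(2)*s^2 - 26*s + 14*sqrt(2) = (s - sqrt(2))^2*(s + 7*sqrt(2))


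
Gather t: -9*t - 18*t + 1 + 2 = 3 - 27*t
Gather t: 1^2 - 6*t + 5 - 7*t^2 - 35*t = -7*t^2 - 41*t + 6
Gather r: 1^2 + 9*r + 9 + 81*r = 90*r + 10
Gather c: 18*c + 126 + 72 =18*c + 198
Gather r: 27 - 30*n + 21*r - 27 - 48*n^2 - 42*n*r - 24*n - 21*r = -48*n^2 - 42*n*r - 54*n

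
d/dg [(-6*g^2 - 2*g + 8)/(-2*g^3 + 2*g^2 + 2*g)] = (-3*g^4 - 2*g^3 + 10*g^2 - 8*g - 4)/(g^2*(g^4 - 2*g^3 - g^2 + 2*g + 1))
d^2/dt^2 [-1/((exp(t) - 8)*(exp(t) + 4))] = 4*(-exp(3*t) + 3*exp(2*t) - 36*exp(t) + 32)*exp(t)/(exp(6*t) - 12*exp(5*t) - 48*exp(4*t) + 704*exp(3*t) + 1536*exp(2*t) - 12288*exp(t) - 32768)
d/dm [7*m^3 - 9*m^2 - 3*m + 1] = 21*m^2 - 18*m - 3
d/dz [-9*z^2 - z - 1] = -18*z - 1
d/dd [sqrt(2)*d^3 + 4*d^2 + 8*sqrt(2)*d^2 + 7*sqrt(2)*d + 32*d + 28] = 3*sqrt(2)*d^2 + 8*d + 16*sqrt(2)*d + 7*sqrt(2) + 32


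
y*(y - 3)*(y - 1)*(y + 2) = y^4 - 2*y^3 - 5*y^2 + 6*y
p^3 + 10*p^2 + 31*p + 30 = (p + 2)*(p + 3)*(p + 5)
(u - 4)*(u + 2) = u^2 - 2*u - 8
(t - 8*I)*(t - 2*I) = t^2 - 10*I*t - 16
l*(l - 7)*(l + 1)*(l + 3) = l^4 - 3*l^3 - 25*l^2 - 21*l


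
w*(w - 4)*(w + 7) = w^3 + 3*w^2 - 28*w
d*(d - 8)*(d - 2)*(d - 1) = d^4 - 11*d^3 + 26*d^2 - 16*d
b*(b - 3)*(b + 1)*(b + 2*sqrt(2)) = b^4 - 2*b^3 + 2*sqrt(2)*b^3 - 4*sqrt(2)*b^2 - 3*b^2 - 6*sqrt(2)*b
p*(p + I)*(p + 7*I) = p^3 + 8*I*p^2 - 7*p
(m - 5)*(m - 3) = m^2 - 8*m + 15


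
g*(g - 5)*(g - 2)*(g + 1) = g^4 - 6*g^3 + 3*g^2 + 10*g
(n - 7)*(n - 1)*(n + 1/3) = n^3 - 23*n^2/3 + 13*n/3 + 7/3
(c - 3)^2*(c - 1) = c^3 - 7*c^2 + 15*c - 9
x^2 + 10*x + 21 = (x + 3)*(x + 7)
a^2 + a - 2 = (a - 1)*(a + 2)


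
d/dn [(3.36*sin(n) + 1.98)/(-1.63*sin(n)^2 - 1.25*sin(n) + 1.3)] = (5.4768*sin(n)^2 + 6.4548*sin(n) + 6.843)*cos(n)/(2.6569*sin(n)^4 + 4.075*sin(n)^3 - 2.6755*sin(n)^2 - 3.25*sin(n) + 1.69)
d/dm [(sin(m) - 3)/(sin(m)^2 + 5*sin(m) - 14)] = (6*sin(m) + cos(m)^2)*cos(m)/(sin(m)^2 + 5*sin(m) - 14)^2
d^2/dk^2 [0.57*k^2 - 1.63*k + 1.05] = 1.14000000000000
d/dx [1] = 0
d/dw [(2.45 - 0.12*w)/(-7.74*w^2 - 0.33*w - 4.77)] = (-0.9288*w^2 + 37.926*w + 1.3809)/(59.9076*w^4 + 5.1084*w^3 + 73.9485*w^2 + 3.1482*w + 22.7529)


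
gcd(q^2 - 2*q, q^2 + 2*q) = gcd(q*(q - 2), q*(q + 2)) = q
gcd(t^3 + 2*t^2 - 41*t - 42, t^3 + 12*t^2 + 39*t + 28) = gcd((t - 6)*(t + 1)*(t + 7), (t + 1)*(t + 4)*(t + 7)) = t^2 + 8*t + 7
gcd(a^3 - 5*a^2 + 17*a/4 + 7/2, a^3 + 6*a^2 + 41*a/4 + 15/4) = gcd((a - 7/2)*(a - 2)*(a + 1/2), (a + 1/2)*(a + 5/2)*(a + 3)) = a + 1/2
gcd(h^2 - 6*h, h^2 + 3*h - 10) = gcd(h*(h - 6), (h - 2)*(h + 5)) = 1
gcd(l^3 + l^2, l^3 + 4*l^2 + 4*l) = l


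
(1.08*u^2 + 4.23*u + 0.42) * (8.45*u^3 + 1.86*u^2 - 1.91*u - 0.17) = 9.126*u^5 + 37.7523*u^4 + 9.354*u^3 - 7.4817*u^2 - 1.5213*u - 0.0714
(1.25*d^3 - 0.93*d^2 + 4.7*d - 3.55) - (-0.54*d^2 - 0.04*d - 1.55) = 1.25*d^3 - 0.39*d^2 + 4.74*d - 2.0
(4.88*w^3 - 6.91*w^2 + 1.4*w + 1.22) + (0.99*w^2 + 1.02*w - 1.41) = 4.88*w^3 - 5.92*w^2 + 2.42*w - 0.19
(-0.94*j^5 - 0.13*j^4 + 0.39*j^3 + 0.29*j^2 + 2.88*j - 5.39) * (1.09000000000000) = -1.0246*j^5 - 0.1417*j^4 + 0.4251*j^3 + 0.3161*j^2 + 3.1392*j - 5.8751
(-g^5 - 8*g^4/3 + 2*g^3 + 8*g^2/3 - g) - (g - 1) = -g^5 - 8*g^4/3 + 2*g^3 + 8*g^2/3 - 2*g + 1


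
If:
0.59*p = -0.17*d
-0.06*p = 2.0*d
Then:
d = 0.00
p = 0.00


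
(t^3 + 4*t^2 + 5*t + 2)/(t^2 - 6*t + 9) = (t^3 + 4*t^2 + 5*t + 2)/(t^2 - 6*t + 9)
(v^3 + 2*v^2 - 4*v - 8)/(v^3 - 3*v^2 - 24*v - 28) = (v - 2)/(v - 7)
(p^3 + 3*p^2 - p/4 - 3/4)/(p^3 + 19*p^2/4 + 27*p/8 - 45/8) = 2*(4*p^2 - 1)/(8*p^2 + 14*p - 15)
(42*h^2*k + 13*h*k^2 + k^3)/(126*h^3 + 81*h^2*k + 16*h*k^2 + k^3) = k/(3*h + k)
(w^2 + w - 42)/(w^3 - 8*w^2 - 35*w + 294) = (w^2 + w - 42)/(w^3 - 8*w^2 - 35*w + 294)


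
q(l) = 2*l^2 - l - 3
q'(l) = 4*l - 1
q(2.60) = 7.92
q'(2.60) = 9.40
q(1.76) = 1.44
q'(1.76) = 6.04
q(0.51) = -2.99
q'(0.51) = 1.04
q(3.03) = 12.33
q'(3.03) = 11.12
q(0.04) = -3.04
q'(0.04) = -0.84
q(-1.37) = 2.12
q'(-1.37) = -6.48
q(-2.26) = 9.48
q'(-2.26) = -10.04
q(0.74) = -2.64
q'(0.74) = 1.96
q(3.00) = 12.00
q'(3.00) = 11.00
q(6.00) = 63.00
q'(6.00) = 23.00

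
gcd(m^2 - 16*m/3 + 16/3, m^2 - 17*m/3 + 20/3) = m - 4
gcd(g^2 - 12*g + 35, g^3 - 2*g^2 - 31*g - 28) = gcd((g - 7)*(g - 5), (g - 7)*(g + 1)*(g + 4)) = g - 7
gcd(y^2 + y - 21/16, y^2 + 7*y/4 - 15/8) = y - 3/4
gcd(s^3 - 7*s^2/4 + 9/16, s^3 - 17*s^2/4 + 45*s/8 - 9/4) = s^2 - 9*s/4 + 9/8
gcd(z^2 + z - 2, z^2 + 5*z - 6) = z - 1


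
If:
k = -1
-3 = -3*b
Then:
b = 1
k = -1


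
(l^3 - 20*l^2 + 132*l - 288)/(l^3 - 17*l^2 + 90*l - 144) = (l - 6)/(l - 3)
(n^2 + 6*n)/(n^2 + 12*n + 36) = n/(n + 6)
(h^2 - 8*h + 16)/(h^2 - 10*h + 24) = (h - 4)/(h - 6)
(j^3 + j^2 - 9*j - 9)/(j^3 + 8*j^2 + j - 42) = (j^2 - 2*j - 3)/(j^2 + 5*j - 14)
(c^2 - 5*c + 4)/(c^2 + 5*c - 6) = (c - 4)/(c + 6)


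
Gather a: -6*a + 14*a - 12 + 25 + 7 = 8*a + 20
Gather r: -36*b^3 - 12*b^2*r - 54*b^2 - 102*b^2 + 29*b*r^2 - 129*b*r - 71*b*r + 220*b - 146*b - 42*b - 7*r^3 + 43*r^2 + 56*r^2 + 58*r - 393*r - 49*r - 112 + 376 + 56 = -36*b^3 - 156*b^2 + 32*b - 7*r^3 + r^2*(29*b + 99) + r*(-12*b^2 - 200*b - 384) + 320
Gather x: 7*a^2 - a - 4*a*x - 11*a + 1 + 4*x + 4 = 7*a^2 - 12*a + x*(4 - 4*a) + 5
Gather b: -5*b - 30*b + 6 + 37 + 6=49 - 35*b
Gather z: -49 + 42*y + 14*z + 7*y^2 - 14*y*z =7*y^2 + 42*y + z*(14 - 14*y) - 49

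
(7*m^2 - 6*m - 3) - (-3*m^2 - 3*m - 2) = 10*m^2 - 3*m - 1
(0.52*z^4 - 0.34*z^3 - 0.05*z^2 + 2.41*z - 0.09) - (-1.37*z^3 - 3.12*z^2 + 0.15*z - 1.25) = 0.52*z^4 + 1.03*z^3 + 3.07*z^2 + 2.26*z + 1.16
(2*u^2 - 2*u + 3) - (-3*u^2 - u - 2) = 5*u^2 - u + 5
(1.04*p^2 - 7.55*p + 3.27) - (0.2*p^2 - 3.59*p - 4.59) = 0.84*p^2 - 3.96*p + 7.86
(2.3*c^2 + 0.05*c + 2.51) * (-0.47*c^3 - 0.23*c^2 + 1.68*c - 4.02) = -1.081*c^5 - 0.5525*c^4 + 2.6728*c^3 - 9.7393*c^2 + 4.0158*c - 10.0902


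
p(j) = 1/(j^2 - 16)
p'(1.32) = -0.01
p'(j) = -2*j/(j^2 - 16)^2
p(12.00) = 0.01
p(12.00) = 0.01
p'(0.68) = -0.01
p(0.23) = -0.06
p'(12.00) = 0.00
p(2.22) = -0.09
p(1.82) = -0.08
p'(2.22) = -0.04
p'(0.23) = -0.00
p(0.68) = -0.06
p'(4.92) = -0.15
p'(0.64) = -0.01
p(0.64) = -0.06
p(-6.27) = 0.04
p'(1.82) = -0.02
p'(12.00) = 0.00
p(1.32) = -0.07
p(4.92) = 0.12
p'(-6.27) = 0.02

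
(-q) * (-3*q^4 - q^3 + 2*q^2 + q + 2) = 3*q^5 + q^4 - 2*q^3 - q^2 - 2*q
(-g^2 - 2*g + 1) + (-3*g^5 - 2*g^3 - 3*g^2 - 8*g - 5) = -3*g^5 - 2*g^3 - 4*g^2 - 10*g - 4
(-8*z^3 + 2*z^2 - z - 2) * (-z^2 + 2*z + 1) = 8*z^5 - 18*z^4 - 3*z^3 + 2*z^2 - 5*z - 2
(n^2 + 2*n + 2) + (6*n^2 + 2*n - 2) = 7*n^2 + 4*n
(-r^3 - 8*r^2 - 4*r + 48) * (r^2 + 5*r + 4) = -r^5 - 13*r^4 - 48*r^3 - 4*r^2 + 224*r + 192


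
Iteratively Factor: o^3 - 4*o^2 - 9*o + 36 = (o - 4)*(o^2 - 9) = (o - 4)*(o - 3)*(o + 3)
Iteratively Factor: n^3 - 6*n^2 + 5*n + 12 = (n - 3)*(n^2 - 3*n - 4) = (n - 4)*(n - 3)*(n + 1)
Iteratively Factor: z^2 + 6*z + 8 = (z + 4)*(z + 2)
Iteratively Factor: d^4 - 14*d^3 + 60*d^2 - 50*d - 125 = (d - 5)*(d^3 - 9*d^2 + 15*d + 25) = (d - 5)*(d + 1)*(d^2 - 10*d + 25) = (d - 5)^2*(d + 1)*(d - 5)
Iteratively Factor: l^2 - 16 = (l - 4)*(l + 4)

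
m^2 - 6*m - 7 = (m - 7)*(m + 1)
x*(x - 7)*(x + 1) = x^3 - 6*x^2 - 7*x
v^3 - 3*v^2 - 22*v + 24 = (v - 6)*(v - 1)*(v + 4)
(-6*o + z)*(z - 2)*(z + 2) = -6*o*z^2 + 24*o + z^3 - 4*z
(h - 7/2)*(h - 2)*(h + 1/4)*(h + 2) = h^4 - 13*h^3/4 - 39*h^2/8 + 13*h + 7/2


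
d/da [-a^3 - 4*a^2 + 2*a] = -3*a^2 - 8*a + 2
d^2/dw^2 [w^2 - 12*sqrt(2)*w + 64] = 2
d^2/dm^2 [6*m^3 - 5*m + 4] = 36*m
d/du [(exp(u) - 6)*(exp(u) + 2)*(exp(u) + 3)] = (3*exp(2*u) - 2*exp(u) - 24)*exp(u)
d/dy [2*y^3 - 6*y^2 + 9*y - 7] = 6*y^2 - 12*y + 9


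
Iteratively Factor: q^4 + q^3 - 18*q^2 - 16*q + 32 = (q + 2)*(q^3 - q^2 - 16*q + 16) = (q - 1)*(q + 2)*(q^2 - 16) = (q - 1)*(q + 2)*(q + 4)*(q - 4)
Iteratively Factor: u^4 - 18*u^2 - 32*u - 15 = (u + 3)*(u^3 - 3*u^2 - 9*u - 5) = (u - 5)*(u + 3)*(u^2 + 2*u + 1) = (u - 5)*(u + 1)*(u + 3)*(u + 1)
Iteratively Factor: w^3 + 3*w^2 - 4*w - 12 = (w + 3)*(w^2 - 4) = (w + 2)*(w + 3)*(w - 2)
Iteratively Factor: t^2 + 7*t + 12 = (t + 4)*(t + 3)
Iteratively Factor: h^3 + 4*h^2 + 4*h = (h)*(h^2 + 4*h + 4) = h*(h + 2)*(h + 2)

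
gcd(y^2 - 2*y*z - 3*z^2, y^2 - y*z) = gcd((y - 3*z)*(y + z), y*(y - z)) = 1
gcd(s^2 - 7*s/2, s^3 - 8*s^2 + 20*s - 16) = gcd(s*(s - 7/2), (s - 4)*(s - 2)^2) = 1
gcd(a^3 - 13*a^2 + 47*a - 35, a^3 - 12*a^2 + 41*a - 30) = a^2 - 6*a + 5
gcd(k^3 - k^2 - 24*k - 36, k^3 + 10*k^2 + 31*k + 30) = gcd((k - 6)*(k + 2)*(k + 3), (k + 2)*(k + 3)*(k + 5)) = k^2 + 5*k + 6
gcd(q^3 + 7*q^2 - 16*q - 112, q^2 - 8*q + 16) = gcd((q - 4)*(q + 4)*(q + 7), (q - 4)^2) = q - 4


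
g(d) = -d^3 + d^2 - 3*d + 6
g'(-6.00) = -123.00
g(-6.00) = 276.00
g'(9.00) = -228.00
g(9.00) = -669.00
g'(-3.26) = -41.40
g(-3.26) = 61.05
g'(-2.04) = -19.56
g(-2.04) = 24.77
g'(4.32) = -50.35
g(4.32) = -68.92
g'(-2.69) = -30.09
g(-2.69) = 40.77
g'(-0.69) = -5.81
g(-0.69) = 8.87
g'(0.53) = -2.78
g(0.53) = 4.54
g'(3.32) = -29.43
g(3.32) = -29.53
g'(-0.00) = -3.00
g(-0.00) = 6.00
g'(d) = -3*d^2 + 2*d - 3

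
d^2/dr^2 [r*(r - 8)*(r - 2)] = 6*r - 20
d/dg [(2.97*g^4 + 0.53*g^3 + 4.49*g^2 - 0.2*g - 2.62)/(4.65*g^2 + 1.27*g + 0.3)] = (27.621*g^5 + 13.7802*g^4 + 4.9102*g^3 + 7.1093*g^2 + 27.06*g + 3.2674)/(21.6225*g^4 + 11.811*g^3 + 4.4029*g^2 + 0.762*g + 0.09)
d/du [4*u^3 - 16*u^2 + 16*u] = 12*u^2 - 32*u + 16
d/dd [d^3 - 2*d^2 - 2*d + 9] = 3*d^2 - 4*d - 2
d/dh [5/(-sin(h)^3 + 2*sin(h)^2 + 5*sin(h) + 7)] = 5*(3*sin(h)^2 - 4*sin(h) - 5)*cos(h)/(sin(h)^3 - 2*sin(h)^2 - 5*sin(h) - 7)^2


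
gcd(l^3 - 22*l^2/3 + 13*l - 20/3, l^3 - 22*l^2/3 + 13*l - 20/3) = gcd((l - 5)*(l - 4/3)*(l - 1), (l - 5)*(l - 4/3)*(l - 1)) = l^3 - 22*l^2/3 + 13*l - 20/3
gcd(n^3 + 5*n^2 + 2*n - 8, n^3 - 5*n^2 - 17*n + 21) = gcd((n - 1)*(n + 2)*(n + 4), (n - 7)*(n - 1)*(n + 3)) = n - 1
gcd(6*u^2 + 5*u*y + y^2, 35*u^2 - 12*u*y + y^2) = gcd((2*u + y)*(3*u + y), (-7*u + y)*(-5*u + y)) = 1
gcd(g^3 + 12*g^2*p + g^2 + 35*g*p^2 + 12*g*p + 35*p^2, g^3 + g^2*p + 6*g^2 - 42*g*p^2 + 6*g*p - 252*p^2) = g + 7*p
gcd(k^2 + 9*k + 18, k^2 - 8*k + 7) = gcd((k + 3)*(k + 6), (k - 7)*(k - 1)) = 1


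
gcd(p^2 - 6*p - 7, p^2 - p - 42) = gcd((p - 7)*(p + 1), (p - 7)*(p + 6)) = p - 7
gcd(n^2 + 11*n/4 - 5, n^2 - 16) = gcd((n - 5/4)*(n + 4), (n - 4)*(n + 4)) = n + 4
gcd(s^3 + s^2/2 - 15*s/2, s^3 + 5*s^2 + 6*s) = s^2 + 3*s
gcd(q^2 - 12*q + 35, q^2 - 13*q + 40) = q - 5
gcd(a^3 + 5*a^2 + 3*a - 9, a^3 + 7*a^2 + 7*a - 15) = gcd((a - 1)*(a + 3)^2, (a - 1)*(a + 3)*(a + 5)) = a^2 + 2*a - 3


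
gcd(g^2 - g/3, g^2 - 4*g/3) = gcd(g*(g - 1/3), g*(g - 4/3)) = g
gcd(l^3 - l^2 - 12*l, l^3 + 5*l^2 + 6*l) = l^2 + 3*l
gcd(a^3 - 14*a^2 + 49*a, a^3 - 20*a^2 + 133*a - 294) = a^2 - 14*a + 49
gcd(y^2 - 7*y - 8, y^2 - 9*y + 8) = y - 8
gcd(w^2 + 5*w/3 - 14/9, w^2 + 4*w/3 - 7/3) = w + 7/3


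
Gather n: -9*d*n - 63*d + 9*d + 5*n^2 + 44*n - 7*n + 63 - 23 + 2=-54*d + 5*n^2 + n*(37 - 9*d) + 42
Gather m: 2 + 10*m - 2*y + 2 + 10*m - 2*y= 20*m - 4*y + 4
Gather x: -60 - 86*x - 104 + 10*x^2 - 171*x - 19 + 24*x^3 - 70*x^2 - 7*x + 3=24*x^3 - 60*x^2 - 264*x - 180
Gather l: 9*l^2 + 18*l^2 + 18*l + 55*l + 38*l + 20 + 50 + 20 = 27*l^2 + 111*l + 90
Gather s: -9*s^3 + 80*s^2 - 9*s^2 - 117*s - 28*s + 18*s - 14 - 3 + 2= -9*s^3 + 71*s^2 - 127*s - 15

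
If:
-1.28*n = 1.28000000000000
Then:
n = -1.00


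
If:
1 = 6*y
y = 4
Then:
No Solution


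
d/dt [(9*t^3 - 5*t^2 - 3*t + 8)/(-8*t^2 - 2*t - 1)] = (-72*t^4 - 36*t^3 - 41*t^2 + 138*t + 19)/(64*t^4 + 32*t^3 + 20*t^2 + 4*t + 1)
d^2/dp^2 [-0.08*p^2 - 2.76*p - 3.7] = -0.160000000000000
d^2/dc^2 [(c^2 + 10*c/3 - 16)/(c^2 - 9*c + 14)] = 2*(37*c^3 - 270*c^2 + 876*c - 1368)/(3*(c^6 - 27*c^5 + 285*c^4 - 1485*c^3 + 3990*c^2 - 5292*c + 2744))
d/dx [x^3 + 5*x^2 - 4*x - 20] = 3*x^2 + 10*x - 4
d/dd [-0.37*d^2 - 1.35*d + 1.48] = -0.74*d - 1.35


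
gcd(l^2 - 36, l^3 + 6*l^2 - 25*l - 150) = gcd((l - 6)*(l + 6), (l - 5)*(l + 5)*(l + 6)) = l + 6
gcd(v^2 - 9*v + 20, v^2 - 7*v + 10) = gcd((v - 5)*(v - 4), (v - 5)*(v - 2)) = v - 5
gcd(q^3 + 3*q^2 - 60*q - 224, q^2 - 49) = q + 7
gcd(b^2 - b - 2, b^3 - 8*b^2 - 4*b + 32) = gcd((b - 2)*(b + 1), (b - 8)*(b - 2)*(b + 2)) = b - 2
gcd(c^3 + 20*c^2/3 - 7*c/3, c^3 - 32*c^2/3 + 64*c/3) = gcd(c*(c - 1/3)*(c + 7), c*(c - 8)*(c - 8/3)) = c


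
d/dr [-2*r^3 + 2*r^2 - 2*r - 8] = -6*r^2 + 4*r - 2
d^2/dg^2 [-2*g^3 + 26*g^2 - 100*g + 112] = 52 - 12*g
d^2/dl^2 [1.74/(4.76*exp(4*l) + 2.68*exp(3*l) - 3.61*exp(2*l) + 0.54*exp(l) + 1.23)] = ((-132.5184*exp(3*l) - 41.9688*exp(2*l) + 25.1256*exp(l) - 0.9396)*(4.76*exp(4*l) + 2.68*exp(3*l) - 3.61*exp(2*l) + 0.54*exp(l) + 1.23) + 1.74*(19.04*exp(3*l) + 8.04*exp(2*l) - 7.22*exp(l) + 0.54)*(38.08*exp(3*l) + 16.08*exp(2*l) - 14.44*exp(l) + 1.08)*exp(l))*exp(l)/(4.76*exp(4*l) + 2.68*exp(3*l) - 3.61*exp(2*l) + 0.54*exp(l) + 1.23)^3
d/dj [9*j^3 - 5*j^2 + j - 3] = 27*j^2 - 10*j + 1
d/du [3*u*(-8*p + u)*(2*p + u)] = -48*p^2 - 36*p*u + 9*u^2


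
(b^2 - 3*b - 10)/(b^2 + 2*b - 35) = (b + 2)/(b + 7)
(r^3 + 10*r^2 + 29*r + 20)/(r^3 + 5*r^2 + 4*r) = (r + 5)/r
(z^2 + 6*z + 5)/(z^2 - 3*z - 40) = (z + 1)/(z - 8)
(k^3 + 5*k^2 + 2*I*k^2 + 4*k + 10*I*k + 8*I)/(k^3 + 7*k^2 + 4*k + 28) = (k^2 + 5*k + 4)/(k^2 + k*(7 - 2*I) - 14*I)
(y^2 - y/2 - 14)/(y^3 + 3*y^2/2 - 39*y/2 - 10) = (2*y + 7)/(2*y^2 + 11*y + 5)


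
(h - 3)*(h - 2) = h^2 - 5*h + 6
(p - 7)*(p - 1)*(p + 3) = p^3 - 5*p^2 - 17*p + 21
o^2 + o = o*(o + 1)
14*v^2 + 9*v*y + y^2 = (2*v + y)*(7*v + y)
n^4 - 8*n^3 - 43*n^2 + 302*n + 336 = (n - 8)*(n - 7)*(n + 1)*(n + 6)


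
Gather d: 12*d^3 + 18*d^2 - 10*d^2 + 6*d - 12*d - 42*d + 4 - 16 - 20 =12*d^3 + 8*d^2 - 48*d - 32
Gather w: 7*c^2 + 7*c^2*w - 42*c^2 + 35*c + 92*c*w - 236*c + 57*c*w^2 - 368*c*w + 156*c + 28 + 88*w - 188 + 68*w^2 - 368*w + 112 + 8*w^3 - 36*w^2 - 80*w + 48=-35*c^2 - 45*c + 8*w^3 + w^2*(57*c + 32) + w*(7*c^2 - 276*c - 360)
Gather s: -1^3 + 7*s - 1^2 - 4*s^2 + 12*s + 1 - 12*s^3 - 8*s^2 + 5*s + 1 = -12*s^3 - 12*s^2 + 24*s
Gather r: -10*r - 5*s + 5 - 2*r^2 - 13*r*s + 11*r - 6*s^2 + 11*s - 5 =-2*r^2 + r*(1 - 13*s) - 6*s^2 + 6*s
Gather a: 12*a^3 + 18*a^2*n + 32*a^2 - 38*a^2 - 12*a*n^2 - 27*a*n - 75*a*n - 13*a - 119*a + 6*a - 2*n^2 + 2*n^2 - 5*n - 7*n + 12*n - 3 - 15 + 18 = 12*a^3 + a^2*(18*n - 6) + a*(-12*n^2 - 102*n - 126)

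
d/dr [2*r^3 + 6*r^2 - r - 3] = 6*r^2 + 12*r - 1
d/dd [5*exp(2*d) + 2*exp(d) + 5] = (10*exp(d) + 2)*exp(d)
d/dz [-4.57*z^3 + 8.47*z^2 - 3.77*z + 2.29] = -13.71*z^2 + 16.94*z - 3.77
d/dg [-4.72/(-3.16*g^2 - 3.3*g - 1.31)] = (-29.8304*g - 15.576)/(3.16*g^2 + 3.3*g + 1.31)^2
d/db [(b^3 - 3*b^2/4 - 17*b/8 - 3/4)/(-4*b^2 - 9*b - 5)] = (-32*b^4 - 144*b^3 - 134*b^2 + 12*b + 31)/(8*(16*b^4 + 72*b^3 + 121*b^2 + 90*b + 25))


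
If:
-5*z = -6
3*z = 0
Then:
No Solution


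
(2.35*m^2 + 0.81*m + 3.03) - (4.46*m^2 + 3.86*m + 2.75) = -2.11*m^2 - 3.05*m + 0.28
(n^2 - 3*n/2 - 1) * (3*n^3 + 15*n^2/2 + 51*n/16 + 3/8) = 3*n^5 + 3*n^4 - 177*n^3/16 - 381*n^2/32 - 15*n/4 - 3/8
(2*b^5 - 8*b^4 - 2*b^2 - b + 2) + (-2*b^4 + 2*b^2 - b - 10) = 2*b^5 - 10*b^4 - 2*b - 8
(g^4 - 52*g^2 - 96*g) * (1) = g^4 - 52*g^2 - 96*g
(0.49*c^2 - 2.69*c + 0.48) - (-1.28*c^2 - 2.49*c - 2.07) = 1.77*c^2 - 0.2*c + 2.55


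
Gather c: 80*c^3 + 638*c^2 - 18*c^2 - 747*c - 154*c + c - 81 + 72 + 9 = 80*c^3 + 620*c^2 - 900*c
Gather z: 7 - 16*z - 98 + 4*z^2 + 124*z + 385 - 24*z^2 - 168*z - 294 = -20*z^2 - 60*z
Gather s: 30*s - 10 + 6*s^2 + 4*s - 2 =6*s^2 + 34*s - 12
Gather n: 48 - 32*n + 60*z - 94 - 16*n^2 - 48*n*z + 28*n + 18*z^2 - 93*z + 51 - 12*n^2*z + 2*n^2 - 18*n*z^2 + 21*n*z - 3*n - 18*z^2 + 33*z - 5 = n^2*(-12*z - 14) + n*(-18*z^2 - 27*z - 7)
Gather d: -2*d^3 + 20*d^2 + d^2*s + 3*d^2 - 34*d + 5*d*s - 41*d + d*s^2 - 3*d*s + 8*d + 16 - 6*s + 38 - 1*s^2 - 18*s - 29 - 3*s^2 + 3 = -2*d^3 + d^2*(s + 23) + d*(s^2 + 2*s - 67) - 4*s^2 - 24*s + 28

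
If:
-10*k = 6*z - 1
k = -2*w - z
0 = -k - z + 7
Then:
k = -41/4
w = -7/2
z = 69/4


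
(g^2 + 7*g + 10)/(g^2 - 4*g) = (g^2 + 7*g + 10)/(g*(g - 4))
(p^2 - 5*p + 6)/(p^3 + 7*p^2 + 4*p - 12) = (p^2 - 5*p + 6)/(p^3 + 7*p^2 + 4*p - 12)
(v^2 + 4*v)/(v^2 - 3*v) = (v + 4)/(v - 3)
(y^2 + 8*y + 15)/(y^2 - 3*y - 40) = (y + 3)/(y - 8)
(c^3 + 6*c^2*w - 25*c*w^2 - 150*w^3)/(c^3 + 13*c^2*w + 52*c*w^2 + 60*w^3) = (c - 5*w)/(c + 2*w)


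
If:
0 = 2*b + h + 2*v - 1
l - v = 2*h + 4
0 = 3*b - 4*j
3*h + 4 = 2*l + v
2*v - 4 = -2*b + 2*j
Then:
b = 28/9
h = -23/3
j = 7/3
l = -91/9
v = 11/9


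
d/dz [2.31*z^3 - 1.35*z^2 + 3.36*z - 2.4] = 6.93*z^2 - 2.7*z + 3.36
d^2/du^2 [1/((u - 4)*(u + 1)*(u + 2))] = 2*(6*u^4 - 8*u^3 - 27*u^2 + 54*u + 92)/(u^9 - 3*u^8 - 27*u^7 + 35*u^6 + 318*u^5 + 156*u^4 - 1288*u^3 - 2592*u^2 - 1920*u - 512)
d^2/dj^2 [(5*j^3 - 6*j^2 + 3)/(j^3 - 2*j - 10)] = 4*(-3*j^6 + 15*j^5 + 141*j^4 - 200*j^3 + 141*j^2 + 795*j - 294)/(j^9 - 6*j^7 - 30*j^6 + 12*j^5 + 120*j^4 + 292*j^3 - 120*j^2 - 600*j - 1000)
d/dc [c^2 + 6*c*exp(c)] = 6*c*exp(c) + 2*c + 6*exp(c)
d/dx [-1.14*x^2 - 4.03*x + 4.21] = -2.28*x - 4.03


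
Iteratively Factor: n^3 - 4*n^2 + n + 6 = (n - 2)*(n^2 - 2*n - 3) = (n - 3)*(n - 2)*(n + 1)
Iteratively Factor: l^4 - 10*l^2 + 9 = (l + 3)*(l^3 - 3*l^2 - l + 3) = (l + 1)*(l + 3)*(l^2 - 4*l + 3) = (l - 3)*(l + 1)*(l + 3)*(l - 1)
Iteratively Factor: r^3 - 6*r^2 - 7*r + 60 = (r + 3)*(r^2 - 9*r + 20) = (r - 4)*(r + 3)*(r - 5)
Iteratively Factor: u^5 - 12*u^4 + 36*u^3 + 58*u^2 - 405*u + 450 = (u - 5)*(u^4 - 7*u^3 + u^2 + 63*u - 90) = (u - 5)*(u - 3)*(u^3 - 4*u^2 - 11*u + 30) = (u - 5)^2*(u - 3)*(u^2 + u - 6) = (u - 5)^2*(u - 3)*(u + 3)*(u - 2)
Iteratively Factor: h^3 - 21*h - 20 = (h - 5)*(h^2 + 5*h + 4) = (h - 5)*(h + 1)*(h + 4)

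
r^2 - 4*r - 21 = (r - 7)*(r + 3)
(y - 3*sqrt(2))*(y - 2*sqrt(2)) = y^2 - 5*sqrt(2)*y + 12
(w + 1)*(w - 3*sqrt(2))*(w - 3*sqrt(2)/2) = w^3 - 9*sqrt(2)*w^2/2 + w^2 - 9*sqrt(2)*w/2 + 9*w + 9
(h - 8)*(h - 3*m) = h^2 - 3*h*m - 8*h + 24*m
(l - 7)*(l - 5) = l^2 - 12*l + 35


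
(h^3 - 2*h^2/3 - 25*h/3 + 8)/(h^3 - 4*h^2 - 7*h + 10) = (h^2 + h/3 - 8)/(h^2 - 3*h - 10)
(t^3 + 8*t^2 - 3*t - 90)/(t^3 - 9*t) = (t^2 + 11*t + 30)/(t*(t + 3))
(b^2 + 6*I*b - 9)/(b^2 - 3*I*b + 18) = (b + 3*I)/(b - 6*I)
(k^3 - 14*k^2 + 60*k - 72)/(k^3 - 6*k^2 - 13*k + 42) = (k^2 - 12*k + 36)/(k^2 - 4*k - 21)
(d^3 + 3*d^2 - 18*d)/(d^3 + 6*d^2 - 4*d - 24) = d*(d - 3)/(d^2 - 4)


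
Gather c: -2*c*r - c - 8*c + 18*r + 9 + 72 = c*(-2*r - 9) + 18*r + 81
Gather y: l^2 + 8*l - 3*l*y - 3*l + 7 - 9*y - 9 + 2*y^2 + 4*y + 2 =l^2 + 5*l + 2*y^2 + y*(-3*l - 5)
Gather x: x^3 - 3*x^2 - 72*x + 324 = x^3 - 3*x^2 - 72*x + 324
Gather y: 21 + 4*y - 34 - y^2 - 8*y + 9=-y^2 - 4*y - 4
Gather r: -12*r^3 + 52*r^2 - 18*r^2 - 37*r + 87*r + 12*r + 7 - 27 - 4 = -12*r^3 + 34*r^2 + 62*r - 24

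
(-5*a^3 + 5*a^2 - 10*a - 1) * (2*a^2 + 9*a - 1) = -10*a^5 - 35*a^4 + 30*a^3 - 97*a^2 + a + 1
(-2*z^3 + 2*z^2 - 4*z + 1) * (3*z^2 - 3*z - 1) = -6*z^5 + 12*z^4 - 16*z^3 + 13*z^2 + z - 1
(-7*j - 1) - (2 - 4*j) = -3*j - 3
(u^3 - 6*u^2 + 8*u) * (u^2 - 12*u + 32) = u^5 - 18*u^4 + 112*u^3 - 288*u^2 + 256*u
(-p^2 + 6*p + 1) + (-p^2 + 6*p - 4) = -2*p^2 + 12*p - 3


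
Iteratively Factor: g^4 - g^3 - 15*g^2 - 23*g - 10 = (g + 1)*(g^3 - 2*g^2 - 13*g - 10) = (g + 1)^2*(g^2 - 3*g - 10) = (g - 5)*(g + 1)^2*(g + 2)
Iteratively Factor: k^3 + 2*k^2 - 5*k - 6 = (k + 3)*(k^2 - k - 2) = (k + 1)*(k + 3)*(k - 2)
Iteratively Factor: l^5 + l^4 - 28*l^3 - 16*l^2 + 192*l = (l + 4)*(l^4 - 3*l^3 - 16*l^2 + 48*l) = (l + 4)^2*(l^3 - 7*l^2 + 12*l) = (l - 3)*(l + 4)^2*(l^2 - 4*l) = l*(l - 3)*(l + 4)^2*(l - 4)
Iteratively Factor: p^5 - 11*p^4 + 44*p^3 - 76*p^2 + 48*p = (p)*(p^4 - 11*p^3 + 44*p^2 - 76*p + 48) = p*(p - 2)*(p^3 - 9*p^2 + 26*p - 24) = p*(p - 3)*(p - 2)*(p^2 - 6*p + 8) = p*(p - 3)*(p - 2)^2*(p - 4)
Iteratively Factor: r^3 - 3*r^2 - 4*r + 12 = (r - 3)*(r^2 - 4) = (r - 3)*(r - 2)*(r + 2)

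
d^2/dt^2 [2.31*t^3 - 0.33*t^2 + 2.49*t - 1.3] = 13.86*t - 0.66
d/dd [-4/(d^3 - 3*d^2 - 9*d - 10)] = 12*(d^2 - 2*d - 3)/(-d^3 + 3*d^2 + 9*d + 10)^2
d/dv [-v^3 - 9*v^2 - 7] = 3*v*(-v - 6)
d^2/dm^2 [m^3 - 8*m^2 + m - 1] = 6*m - 16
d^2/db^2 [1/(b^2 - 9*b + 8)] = 2*(-b^2 + 9*b + (2*b - 9)^2 - 8)/(b^2 - 9*b + 8)^3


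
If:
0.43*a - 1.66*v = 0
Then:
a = 3.86046511627907*v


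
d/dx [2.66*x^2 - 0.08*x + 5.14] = 5.32*x - 0.08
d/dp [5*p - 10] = 5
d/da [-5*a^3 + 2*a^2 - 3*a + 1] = -15*a^2 + 4*a - 3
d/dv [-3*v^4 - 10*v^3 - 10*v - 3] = -12*v^3 - 30*v^2 - 10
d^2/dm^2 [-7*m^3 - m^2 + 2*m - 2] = -42*m - 2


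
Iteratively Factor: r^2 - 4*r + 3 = (r - 3)*(r - 1)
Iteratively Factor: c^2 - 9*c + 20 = (c - 4)*(c - 5)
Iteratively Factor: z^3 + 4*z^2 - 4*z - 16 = (z - 2)*(z^2 + 6*z + 8) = (z - 2)*(z + 4)*(z + 2)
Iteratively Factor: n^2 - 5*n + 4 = (n - 1)*(n - 4)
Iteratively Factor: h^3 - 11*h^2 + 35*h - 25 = (h - 1)*(h^2 - 10*h + 25) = (h - 5)*(h - 1)*(h - 5)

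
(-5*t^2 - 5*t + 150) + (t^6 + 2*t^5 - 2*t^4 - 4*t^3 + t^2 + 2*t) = t^6 + 2*t^5 - 2*t^4 - 4*t^3 - 4*t^2 - 3*t + 150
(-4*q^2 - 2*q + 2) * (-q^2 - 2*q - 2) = 4*q^4 + 10*q^3 + 10*q^2 - 4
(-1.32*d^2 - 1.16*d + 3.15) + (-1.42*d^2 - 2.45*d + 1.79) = -2.74*d^2 - 3.61*d + 4.94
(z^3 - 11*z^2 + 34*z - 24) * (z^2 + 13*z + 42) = z^5 + 2*z^4 - 67*z^3 - 44*z^2 + 1116*z - 1008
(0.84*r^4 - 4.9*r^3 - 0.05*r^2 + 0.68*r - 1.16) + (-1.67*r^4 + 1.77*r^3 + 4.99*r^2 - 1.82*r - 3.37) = -0.83*r^4 - 3.13*r^3 + 4.94*r^2 - 1.14*r - 4.53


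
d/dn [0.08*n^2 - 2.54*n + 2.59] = 0.16*n - 2.54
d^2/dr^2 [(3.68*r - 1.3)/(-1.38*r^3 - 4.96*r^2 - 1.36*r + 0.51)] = (-42.049152*r^5 - 121.424544*r^4 - 24.882688*r^3 + 175.451712*r^2 + 2.251752*r + 6.281024)/(2.628072*r^9 + 28.337472*r^8 + 109.620576*r^7 + 174.963772*r^6 + 87.086784*r^5 - 15.861408*r^4 - 17.049266*r^3 + 1.0404*r^2 + 1.061208*r - 0.132651)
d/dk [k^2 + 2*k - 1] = 2*k + 2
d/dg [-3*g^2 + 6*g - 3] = 6 - 6*g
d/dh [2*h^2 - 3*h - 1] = 4*h - 3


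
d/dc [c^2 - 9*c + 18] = 2*c - 9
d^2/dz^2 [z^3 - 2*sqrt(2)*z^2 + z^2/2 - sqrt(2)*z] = 6*z - 4*sqrt(2) + 1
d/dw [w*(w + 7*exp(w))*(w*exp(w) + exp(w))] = (w^3 + 14*w^2*exp(w) + 4*w^2 + 28*w*exp(w) + 2*w + 7*exp(w))*exp(w)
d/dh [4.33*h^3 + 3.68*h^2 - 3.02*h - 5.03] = 12.99*h^2 + 7.36*h - 3.02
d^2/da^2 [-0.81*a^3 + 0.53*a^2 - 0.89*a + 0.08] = 1.06 - 4.86*a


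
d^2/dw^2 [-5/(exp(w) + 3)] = 5*(3 - exp(w))*exp(w)/(exp(w) + 3)^3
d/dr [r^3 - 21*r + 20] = 3*r^2 - 21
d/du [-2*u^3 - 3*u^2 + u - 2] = -6*u^2 - 6*u + 1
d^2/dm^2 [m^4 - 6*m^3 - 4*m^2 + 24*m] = 12*m^2 - 36*m - 8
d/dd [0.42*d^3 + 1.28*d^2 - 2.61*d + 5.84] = 1.26*d^2 + 2.56*d - 2.61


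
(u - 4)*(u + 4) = u^2 - 16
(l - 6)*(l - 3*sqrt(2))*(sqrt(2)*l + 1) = sqrt(2)*l^3 - 6*sqrt(2)*l^2 - 5*l^2 - 3*sqrt(2)*l + 30*l + 18*sqrt(2)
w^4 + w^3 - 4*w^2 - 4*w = w*(w - 2)*(w + 1)*(w + 2)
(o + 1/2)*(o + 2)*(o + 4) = o^3 + 13*o^2/2 + 11*o + 4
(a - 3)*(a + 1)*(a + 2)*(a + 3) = a^4 + 3*a^3 - 7*a^2 - 27*a - 18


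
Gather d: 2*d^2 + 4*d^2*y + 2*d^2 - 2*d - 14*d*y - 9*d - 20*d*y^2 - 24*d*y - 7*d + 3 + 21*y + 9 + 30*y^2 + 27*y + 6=d^2*(4*y + 4) + d*(-20*y^2 - 38*y - 18) + 30*y^2 + 48*y + 18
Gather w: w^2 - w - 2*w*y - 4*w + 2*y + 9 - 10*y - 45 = w^2 + w*(-2*y - 5) - 8*y - 36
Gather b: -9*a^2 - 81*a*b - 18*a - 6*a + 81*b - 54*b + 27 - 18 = -9*a^2 - 24*a + b*(27 - 81*a) + 9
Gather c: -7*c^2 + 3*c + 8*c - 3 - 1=-7*c^2 + 11*c - 4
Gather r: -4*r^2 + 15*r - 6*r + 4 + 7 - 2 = -4*r^2 + 9*r + 9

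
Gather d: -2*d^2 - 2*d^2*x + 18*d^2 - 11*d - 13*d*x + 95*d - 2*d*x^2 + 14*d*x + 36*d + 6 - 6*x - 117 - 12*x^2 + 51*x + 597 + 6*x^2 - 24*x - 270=d^2*(16 - 2*x) + d*(-2*x^2 + x + 120) - 6*x^2 + 21*x + 216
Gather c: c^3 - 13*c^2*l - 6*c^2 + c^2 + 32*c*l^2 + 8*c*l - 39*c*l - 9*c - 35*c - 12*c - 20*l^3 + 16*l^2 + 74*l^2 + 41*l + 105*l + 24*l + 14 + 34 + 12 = c^3 + c^2*(-13*l - 5) + c*(32*l^2 - 31*l - 56) - 20*l^3 + 90*l^2 + 170*l + 60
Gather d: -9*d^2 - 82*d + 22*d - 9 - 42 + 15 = -9*d^2 - 60*d - 36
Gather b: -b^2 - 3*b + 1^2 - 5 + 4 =-b^2 - 3*b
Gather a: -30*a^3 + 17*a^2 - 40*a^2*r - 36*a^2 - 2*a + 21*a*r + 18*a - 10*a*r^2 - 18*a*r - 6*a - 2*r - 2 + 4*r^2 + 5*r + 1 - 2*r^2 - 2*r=-30*a^3 + a^2*(-40*r - 19) + a*(-10*r^2 + 3*r + 10) + 2*r^2 + r - 1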